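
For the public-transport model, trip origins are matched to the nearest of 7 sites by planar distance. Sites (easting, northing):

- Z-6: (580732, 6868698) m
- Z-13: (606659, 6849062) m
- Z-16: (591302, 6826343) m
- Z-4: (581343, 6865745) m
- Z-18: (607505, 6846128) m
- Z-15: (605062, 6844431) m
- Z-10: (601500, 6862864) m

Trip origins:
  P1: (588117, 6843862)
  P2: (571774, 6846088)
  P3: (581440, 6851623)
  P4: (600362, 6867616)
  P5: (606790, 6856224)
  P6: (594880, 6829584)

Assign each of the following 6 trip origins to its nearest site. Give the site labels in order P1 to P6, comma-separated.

P1 → Z-15 (d²=287456786.00)
P2 → Z-4 (d²=477963410.00)
P3 → Z-4 (d²=199440293.00)
P4 → Z-10 (d²=23876548.00)
P5 → Z-13 (d²=51311405.00)
P6 → Z-16 (d²=23306165.00)

Z-15, Z-4, Z-4, Z-10, Z-13, Z-16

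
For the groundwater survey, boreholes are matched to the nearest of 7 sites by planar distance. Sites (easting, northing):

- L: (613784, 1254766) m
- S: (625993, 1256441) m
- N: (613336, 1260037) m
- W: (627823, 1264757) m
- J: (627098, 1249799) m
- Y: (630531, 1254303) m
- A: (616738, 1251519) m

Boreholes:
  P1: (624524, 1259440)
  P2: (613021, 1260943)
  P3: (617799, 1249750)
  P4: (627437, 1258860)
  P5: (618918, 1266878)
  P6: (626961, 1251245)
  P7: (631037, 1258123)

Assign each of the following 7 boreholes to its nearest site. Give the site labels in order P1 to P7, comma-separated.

S, N, A, S, N, J, Y

P1 → S (d²=11151962.00)
P2 → N (d²=920061.00)
P3 → A (d²=4255082.00)
P4 → S (d²=7936697.00)
P5 → N (d²=77958005.00)
P6 → J (d²=2109685.00)
P7 → Y (d²=14848436.00)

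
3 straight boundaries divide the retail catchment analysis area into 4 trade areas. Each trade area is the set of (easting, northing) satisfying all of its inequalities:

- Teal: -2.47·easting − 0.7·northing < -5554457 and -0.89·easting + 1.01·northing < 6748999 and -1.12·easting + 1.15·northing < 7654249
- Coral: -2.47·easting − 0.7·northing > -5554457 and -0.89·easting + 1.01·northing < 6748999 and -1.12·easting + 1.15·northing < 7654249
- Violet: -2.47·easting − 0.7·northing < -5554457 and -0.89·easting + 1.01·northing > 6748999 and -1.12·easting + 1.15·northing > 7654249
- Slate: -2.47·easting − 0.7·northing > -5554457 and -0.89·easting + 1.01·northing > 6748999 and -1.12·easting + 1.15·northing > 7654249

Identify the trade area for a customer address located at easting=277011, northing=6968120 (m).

-2.47·277011 − 0.7·6968120 = -5561901.170, which is < -5554457
-0.89·277011 + 1.01·6968120 = 6791261.410, which is > 6748999
-1.12·277011 + 1.15·6968120 = 7703085.680, which is > 7654249
This sign pattern matches Violet.

Violet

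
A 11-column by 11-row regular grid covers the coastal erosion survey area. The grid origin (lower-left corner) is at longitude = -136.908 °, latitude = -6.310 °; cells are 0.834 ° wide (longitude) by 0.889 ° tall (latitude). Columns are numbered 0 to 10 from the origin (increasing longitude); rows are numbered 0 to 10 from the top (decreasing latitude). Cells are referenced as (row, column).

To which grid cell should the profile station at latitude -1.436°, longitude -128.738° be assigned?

Column index: ⌊(-128.738 − -136.908) / 0.834⌋ = ⌊9.796⌋ = 9
Row offset from origin: ⌊(-1.436 − -6.310) / 0.889⌋ = ⌊5.483⌋ = 5 → row 5 (counted from top)

(5, 9)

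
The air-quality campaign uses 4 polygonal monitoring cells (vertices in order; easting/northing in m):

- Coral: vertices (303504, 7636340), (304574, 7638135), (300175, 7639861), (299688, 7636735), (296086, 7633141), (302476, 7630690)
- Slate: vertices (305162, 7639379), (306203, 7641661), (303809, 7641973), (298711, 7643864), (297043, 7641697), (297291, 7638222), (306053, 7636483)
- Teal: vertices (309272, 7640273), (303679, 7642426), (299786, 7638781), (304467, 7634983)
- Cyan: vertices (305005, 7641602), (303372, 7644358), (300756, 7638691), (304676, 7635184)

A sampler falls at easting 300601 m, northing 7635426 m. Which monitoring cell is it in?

Coral

Cast a ray rightward from (300601, 7635426). For each polygon, the edges (by vertex number in listed order) whose endpoints lie on opposite sides of northing = 7635426, where each meets that height, and whether that is right or left of the point:
Coral: 4–5 at easting≈298376.1 (left), 6–1 at easting≈303337.7 (right) → 1 crossing.
Slate: no edge straddles that height → 0 crossings.
Teal: 3–4 at easting≈303921.0 (right), 4–1 at easting≈304869.4 (right) → 2 crossings.
Cyan: 3–4 at easting≈304405.5 (right), 4–1 at easting≈304688.4 (right) → 2 crossings.
Only Coral has an odd count, so the point is inside Coral.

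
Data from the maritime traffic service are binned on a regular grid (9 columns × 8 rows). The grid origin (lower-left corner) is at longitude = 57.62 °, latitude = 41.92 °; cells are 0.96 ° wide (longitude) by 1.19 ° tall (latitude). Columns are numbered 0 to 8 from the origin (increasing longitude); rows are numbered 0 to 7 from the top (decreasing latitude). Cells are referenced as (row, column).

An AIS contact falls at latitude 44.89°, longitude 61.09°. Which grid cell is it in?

(5, 3)

Column index: ⌊(61.09 − 57.62) / 0.96⌋ = ⌊3.615⌋ = 3
Row offset from origin: ⌊(44.89 − 41.92) / 1.19⌋ = ⌊2.496⌋ = 2 → row 5 (counted from top)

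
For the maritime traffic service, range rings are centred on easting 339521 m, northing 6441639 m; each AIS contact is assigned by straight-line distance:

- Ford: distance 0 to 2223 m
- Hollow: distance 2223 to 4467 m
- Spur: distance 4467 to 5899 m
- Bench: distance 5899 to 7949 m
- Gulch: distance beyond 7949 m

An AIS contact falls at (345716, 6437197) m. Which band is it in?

Bench

Distance = √((345716−339521)² + (6437197−6441639)²) = √(38378025.000 + 19731364.000) = 7622.951 m.
5899 ≤ 7622.951 < 7949 → Bench.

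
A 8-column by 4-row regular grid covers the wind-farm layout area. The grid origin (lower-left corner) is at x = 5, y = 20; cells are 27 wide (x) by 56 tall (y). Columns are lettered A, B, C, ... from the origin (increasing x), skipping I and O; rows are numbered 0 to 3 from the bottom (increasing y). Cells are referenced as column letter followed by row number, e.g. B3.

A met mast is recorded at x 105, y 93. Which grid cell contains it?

Column index: ⌊(105 − 5) / 27⌋ = ⌊3.704⌋ = 3 → column D
Row offset from origin: ⌊(93 − 20) / 56⌋ = ⌊1.304⌋ = 1 → row 1

D1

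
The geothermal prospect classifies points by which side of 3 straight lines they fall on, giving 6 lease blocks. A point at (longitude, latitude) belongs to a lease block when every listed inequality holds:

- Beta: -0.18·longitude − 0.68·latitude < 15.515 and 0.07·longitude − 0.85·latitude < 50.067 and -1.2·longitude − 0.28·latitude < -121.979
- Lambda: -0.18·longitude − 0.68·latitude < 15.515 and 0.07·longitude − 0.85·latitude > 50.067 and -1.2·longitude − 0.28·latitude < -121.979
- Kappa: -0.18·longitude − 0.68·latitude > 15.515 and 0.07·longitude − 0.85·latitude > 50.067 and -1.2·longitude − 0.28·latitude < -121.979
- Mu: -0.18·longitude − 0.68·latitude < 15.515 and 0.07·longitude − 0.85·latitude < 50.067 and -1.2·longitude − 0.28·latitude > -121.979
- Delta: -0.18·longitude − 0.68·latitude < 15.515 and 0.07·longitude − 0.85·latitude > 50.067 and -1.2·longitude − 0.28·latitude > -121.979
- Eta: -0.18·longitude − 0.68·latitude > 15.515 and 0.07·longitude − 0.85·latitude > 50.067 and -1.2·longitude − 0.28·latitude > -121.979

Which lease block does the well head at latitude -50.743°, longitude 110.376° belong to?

-0.18·110.376 − 0.68·-50.743 = 14.638, which is < 15.515
0.07·110.376 − 0.85·-50.743 = 50.858, which is > 50.067
-1.2·110.376 − 0.28·-50.743 = -118.243, which is > -121.979
This sign pattern matches Delta.

Delta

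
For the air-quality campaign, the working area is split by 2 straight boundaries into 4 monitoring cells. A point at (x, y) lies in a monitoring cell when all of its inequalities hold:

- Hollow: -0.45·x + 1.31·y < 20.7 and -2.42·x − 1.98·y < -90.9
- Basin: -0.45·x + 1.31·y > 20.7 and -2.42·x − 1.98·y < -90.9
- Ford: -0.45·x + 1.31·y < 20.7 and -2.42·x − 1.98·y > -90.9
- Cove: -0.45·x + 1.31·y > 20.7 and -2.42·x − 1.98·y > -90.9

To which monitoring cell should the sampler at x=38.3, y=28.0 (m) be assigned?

Hollow

-0.45·38.3 + 1.31·28.0 = 19.445, which is < 20.7
-2.42·38.3 − 1.98·28.0 = -148.126, which is < -90.9
This sign pattern matches Hollow.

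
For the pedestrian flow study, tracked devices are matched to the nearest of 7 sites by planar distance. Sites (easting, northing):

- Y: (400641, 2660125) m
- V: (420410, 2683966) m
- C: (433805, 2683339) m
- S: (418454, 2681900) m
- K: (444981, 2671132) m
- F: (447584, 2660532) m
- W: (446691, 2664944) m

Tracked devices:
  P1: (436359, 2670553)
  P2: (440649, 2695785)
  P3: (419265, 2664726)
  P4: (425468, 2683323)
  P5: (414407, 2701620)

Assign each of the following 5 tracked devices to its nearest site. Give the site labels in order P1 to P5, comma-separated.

P1 → K (d²=74674125.00)
P2 → C (d²=201743252.00)
P3 → S (d²=295603997.00)
P4 → V (d²=25996813.00)
P5 → V (d²=347699725.00)

K, C, S, V, V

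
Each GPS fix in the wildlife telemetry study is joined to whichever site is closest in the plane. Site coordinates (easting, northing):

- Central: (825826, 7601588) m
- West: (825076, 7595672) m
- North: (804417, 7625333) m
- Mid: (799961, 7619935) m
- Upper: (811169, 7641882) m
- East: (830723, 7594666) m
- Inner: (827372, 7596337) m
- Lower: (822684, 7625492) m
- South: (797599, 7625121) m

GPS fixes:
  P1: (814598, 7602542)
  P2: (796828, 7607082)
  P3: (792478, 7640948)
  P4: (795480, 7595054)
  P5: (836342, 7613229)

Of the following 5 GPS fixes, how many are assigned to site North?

P1 → Central
P2 → Mid
P3 → South
P4 → Mid
P5 → Central
0 of the 5 go to North.

0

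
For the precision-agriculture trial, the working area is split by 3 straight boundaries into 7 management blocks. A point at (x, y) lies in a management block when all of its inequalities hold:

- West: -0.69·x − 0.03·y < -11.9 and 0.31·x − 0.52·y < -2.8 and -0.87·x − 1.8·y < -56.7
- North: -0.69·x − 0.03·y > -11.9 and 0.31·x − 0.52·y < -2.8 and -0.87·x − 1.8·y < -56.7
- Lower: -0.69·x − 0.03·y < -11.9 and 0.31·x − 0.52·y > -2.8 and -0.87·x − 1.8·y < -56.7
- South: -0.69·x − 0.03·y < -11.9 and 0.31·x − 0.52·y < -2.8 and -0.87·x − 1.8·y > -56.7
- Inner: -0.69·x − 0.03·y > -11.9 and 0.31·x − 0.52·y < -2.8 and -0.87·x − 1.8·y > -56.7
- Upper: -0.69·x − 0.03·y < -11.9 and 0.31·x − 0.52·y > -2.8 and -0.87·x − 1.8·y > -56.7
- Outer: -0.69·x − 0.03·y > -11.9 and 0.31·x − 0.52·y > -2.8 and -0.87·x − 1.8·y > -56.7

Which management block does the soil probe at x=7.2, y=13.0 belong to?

-0.69·7.2 − 0.03·13.0 = -5.358, which is > -11.9
0.31·7.2 − 0.52·13.0 = -4.528, which is < -2.8
-0.87·7.2 − 1.8·13.0 = -29.664, which is > -56.7
This sign pattern matches Inner.

Inner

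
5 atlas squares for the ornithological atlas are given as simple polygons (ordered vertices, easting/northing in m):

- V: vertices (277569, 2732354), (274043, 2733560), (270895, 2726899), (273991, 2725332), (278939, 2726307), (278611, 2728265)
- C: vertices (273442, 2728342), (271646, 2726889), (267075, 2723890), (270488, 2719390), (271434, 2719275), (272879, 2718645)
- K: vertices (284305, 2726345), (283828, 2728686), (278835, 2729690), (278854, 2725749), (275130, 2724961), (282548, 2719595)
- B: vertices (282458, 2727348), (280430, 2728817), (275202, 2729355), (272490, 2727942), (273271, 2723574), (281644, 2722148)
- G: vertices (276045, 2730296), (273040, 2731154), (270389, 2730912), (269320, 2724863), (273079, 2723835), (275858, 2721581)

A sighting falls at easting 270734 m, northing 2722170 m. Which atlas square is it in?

Cast a ray rightward from (270734, 2722170). For each polygon, the edges (by vertex number in listed order) whose endpoints lie on opposite sides of northing = 2722170, where each meets that height, and whether that is right or left of the point:
V: no edge straddles that height → 0 crossings.
C: 3–4 at easting≈268379.5 (left), 6–1 at easting≈273083.7 (right) → 1 crossing.
K: 5–6 at easting≈278988.3 (right), 6–1 at easting≈283218.3 (right) → 2 crossings.
B: 5–6 at easting≈281514.8 (right), 6–1 at easting≈281647.4 (right) → 2 crossings.
G: 5–6 at easting≈275131.8 (right), 6–1 at easting≈275870.6 (right) → 2 crossings.
Only C has an odd count, so the point is inside C.

C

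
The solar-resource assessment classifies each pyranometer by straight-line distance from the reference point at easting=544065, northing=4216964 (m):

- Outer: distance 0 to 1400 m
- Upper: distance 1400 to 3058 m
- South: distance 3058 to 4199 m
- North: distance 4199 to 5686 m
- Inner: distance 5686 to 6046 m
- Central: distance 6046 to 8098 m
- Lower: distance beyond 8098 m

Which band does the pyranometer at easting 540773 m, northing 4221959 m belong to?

Distance = √((540773−544065)² + (4221959−4216964)²) = √(10837264.000 + 24950025.000) = 5982.248 m.
5686 ≤ 5982.248 < 6046 → Inner.

Inner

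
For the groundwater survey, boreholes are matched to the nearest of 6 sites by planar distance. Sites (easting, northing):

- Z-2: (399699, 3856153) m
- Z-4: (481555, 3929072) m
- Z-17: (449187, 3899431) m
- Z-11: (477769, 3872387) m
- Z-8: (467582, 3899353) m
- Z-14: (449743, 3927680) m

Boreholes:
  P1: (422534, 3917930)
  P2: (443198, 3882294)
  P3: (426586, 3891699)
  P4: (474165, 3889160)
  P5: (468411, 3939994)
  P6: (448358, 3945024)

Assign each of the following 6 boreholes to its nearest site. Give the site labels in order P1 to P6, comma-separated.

Z-14, Z-17, Z-17, Z-8, Z-4, Z-14

P1 → Z-14 (d²=835392181.00)
P2 → Z-17 (d²=329544890.00)
P3 → Z-17 (d²=570589025.00)
P4 → Z-8 (d²=147233138.00)
P5 → Z-4 (d²=292054820.00)
P6 → Z-14 (d²=302732561.00)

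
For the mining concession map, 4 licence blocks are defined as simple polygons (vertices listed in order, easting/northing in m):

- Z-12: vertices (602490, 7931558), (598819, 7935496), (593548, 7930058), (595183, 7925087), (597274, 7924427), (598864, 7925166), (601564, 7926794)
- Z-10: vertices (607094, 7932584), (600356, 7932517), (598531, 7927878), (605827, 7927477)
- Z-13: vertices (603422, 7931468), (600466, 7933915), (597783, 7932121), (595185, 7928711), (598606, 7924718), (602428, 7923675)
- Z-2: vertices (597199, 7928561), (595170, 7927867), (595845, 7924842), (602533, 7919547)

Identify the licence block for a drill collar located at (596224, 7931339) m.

Z-12

Cast a ray rightward from (596224, 7931339). For each polygon, the edges (by vertex number in listed order) whose endpoints lie on opposite sides of northing = 7931339, where each meets that height, and whether that is right or left of the point:
Z-12: 2–3 at easting≈594789.7 (left), 7–1 at easting≈602447.4 (right) → 1 crossing.
Z-10: 2–3 at easting≈599892.6 (right), 4–1 at easting≈606785.1 (right) → 2 crossings.
Z-13: 3–4 at easting≈597187.2 (right), 6–1 at easting≈603405.5 (right) → 2 crossings.
Z-2: no edge straddles that height → 0 crossings.
Only Z-12 has an odd count, so the point is inside Z-12.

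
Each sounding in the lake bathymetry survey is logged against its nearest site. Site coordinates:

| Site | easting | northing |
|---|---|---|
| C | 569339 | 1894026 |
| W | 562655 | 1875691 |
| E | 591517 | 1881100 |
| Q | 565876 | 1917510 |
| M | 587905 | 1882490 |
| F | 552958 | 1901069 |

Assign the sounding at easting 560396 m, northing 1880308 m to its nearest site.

Squared distances to each site:
C: 268160773.000; W: 26419770.000; E: 969143905.000; Q: 1414019204.000; M: 761506205.000; F: 486342965.000.
Minimum at W.

W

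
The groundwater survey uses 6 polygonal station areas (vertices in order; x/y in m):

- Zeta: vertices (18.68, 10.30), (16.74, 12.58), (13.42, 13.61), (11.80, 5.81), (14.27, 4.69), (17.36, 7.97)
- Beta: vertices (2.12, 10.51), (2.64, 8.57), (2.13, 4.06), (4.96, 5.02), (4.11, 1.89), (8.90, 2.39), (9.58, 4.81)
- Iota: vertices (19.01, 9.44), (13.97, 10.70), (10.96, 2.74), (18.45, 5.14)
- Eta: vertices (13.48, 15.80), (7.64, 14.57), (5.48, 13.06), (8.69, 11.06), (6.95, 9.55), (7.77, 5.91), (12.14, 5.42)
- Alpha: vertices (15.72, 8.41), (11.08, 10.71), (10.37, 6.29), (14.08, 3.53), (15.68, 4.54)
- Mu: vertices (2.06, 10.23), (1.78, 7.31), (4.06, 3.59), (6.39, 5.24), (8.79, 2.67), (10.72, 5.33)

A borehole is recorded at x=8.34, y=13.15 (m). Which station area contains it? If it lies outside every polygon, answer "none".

Eta

Cast a ray rightward from (8.34, 13.15). For each polygon, the edges (by vertex number in listed order) whose endpoints lie on opposite sides of y = 13.15, where each meets that height, and whether that is right or left of the point:
Zeta: 2–3 at x≈14.903 (right), 3–4 at x≈13.324 (right) → 2 crossings.
Beta: no edge straddles that height → 0 crossings.
Iota: no edge straddles that height → 0 crossings.
Eta: 2–3 at x≈5.609 (left), 7–1 at x≈13.138 (right) → 1 crossing.
Alpha: no edge straddles that height → 0 crossings.
Mu: no edge straddles that height → 0 crossings.
Only Eta has an odd count, so the point is inside Eta.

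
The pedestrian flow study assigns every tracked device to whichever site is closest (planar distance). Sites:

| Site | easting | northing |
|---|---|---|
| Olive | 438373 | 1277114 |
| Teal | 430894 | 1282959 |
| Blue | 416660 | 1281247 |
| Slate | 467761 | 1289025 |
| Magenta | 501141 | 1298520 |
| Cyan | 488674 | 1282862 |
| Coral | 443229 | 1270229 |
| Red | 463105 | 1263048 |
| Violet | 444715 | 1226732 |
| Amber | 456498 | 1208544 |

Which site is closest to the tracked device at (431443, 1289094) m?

Teal

Squared distances to each site:
Olive: 191545300.000; Teal: 37939626.000; Blue: 280112498.000; Slate: 1319001885.000; Magenta: 4946660680.000; Cyan: 3314225185.000; Coral: 494798021.000; Red: 1680876360.000; Violet: 4065165028.000; Amber: 7116055525.000.
Minimum at Teal.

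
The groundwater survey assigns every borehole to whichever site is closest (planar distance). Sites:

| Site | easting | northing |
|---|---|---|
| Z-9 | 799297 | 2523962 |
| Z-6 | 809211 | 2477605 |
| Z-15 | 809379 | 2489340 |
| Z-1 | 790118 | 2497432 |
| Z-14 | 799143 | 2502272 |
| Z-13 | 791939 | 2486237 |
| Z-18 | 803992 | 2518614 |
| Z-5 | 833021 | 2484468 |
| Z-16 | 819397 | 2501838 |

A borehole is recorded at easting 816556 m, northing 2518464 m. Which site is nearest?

Squared distances to each site:
Z-9: 328101085.000; Z-6: 1723406906.000; Z-15: 899716705.000; Z-1: 1141312868.000; Z-14: 565393433.000; Z-13: 1644576218.000; Z-18: 157876596.000; Z-5: 1426824241.000; Z-16: 284495157.000.
Minimum at Z-18.

Z-18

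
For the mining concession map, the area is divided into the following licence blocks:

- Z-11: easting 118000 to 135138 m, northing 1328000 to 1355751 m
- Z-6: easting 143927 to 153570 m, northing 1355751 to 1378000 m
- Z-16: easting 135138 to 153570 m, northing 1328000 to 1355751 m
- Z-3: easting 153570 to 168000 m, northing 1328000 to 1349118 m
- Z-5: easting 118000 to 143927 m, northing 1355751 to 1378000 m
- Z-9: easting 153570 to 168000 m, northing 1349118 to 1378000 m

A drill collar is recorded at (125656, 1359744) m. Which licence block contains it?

The point has easting = 125656 and northing = 1359744.
Only Z-5 satisfies 118000 ≤ easting ≤ 143927 and 1355751 ≤ northing ≤ 1378000.

Z-5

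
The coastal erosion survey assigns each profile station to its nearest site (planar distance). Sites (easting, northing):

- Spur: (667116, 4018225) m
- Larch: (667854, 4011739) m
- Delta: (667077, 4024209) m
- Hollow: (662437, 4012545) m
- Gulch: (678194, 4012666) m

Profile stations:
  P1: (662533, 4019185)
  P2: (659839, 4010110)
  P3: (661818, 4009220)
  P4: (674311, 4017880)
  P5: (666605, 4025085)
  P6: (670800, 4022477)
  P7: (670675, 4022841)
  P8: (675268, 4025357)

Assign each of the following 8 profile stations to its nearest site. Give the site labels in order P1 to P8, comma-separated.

P1 → Spur (d²=21925489.00)
P2 → Hollow (d²=12678829.00)
P3 → Hollow (d²=11438786.00)
P4 → Gulch (d²=42263485.00)
P5 → Delta (d²=990160.00)
P6 → Delta (d²=16860553.00)
P7 → Delta (d²=14817028.00)
P8 → Delta (d²=68410385.00)

Spur, Hollow, Hollow, Gulch, Delta, Delta, Delta, Delta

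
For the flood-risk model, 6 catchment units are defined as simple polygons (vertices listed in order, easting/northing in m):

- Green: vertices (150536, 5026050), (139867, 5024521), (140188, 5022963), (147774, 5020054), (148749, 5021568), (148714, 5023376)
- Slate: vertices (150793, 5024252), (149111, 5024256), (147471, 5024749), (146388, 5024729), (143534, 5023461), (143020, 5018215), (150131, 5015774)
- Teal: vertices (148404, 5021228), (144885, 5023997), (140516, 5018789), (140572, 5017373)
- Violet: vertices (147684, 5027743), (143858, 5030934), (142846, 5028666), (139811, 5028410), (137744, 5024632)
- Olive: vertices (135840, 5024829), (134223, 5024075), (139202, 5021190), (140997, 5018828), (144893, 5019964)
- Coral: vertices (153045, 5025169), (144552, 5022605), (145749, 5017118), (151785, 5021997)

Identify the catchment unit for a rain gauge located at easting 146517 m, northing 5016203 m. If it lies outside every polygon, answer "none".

Cast a ray rightward from (146517, 5016203). For each polygon, the edges (by vertex number in listed order) whose endpoints lie on opposite sides of northing = 5016203, where each meets that height, and whether that is right or left of the point:
Green: no edge straddles that height → 0 crossings.
Slate: 6–7 at easting≈148881.3 (right), 7–1 at easting≈150164.5 (right) → 2 crossings.
Teal: no edge straddles that height → 0 crossings.
Violet: no edge straddles that height → 0 crossings.
Olive: no edge straddles that height → 0 crossings.
Coral: no edge straddles that height → 0 crossings.
All counts are even, so the point lies outside every listed polygon.

none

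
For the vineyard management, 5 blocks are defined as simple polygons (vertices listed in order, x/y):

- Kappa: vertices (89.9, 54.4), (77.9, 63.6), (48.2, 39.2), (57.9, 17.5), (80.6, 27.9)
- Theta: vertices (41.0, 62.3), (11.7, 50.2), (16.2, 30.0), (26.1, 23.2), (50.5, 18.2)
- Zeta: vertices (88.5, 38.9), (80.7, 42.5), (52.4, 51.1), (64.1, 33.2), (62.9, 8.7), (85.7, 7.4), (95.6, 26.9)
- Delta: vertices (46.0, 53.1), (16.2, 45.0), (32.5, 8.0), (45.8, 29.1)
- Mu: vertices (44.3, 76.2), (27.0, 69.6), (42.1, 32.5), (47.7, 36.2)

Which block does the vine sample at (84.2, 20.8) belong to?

Zeta

Cast a ray rightward from (84.2, 20.8). For each polygon, the edges (by vertex number in listed order) whose endpoints lie on opposite sides of y = 20.8, where each meets that height, and whether that is right or left of the point:
Kappa: 3–4 at x≈56.42 (left), 4–5 at x≈65.10 (left) → 0 crossings.
Theta: 4–5 at x≈37.81 (left), 5–1 at x≈49.94 (left) → 0 crossings.
Zeta: 4–5 at x≈63.49 (left), 6–7 at x≈92.50 (right) → 1 crossing.
Delta: 2–3 at x≈26.86 (left), 3–4 at x≈40.57 (left) → 0 crossings.
Mu: no edge straddles that height → 0 crossings.
Only Zeta has an odd count, so the point is inside Zeta.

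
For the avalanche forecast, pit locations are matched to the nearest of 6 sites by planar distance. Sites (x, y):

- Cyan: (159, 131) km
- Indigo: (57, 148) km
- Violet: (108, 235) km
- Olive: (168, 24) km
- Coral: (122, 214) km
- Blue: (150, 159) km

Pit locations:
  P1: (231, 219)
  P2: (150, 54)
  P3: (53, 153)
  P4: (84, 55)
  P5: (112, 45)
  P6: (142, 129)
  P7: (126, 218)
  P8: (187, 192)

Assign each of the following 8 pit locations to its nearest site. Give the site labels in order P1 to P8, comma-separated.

P1 → Blue (d²=10161.00)
P2 → Olive (d²=1224.00)
P3 → Indigo (d²=41.00)
P4 → Olive (d²=8017.00)
P5 → Olive (d²=3577.00)
P6 → Cyan (d²=293.00)
P7 → Coral (d²=32.00)
P8 → Blue (d²=2458.00)

Blue, Olive, Indigo, Olive, Olive, Cyan, Coral, Blue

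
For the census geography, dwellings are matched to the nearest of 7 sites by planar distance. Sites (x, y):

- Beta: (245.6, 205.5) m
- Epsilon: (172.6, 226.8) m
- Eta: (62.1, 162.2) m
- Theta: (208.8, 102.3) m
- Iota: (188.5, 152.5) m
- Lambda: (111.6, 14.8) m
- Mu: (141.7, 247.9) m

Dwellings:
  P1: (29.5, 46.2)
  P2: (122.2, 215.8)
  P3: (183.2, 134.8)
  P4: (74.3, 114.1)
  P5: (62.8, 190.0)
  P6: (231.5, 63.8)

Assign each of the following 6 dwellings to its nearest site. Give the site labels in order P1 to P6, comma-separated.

P1 → Lambda (d²=7726.37)
P2 → Mu (d²=1410.66)
P3 → Iota (d²=341.38)
P4 → Eta (d²=2462.45)
P5 → Eta (d²=773.33)
P6 → Theta (d²=1997.54)

Lambda, Mu, Iota, Eta, Eta, Theta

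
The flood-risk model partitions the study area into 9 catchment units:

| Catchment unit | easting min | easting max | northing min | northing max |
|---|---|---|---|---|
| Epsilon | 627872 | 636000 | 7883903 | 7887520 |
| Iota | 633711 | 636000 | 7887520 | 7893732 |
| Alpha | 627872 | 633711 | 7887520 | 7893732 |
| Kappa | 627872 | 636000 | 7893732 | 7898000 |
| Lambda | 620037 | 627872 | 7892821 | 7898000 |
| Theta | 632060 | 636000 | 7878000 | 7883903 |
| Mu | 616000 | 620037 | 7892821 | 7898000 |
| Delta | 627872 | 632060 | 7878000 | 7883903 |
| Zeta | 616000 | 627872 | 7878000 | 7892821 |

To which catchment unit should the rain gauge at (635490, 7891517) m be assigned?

The point has easting = 635490 and northing = 7891517.
Only Iota satisfies 633711 ≤ easting ≤ 636000 and 7887520 ≤ northing ≤ 7893732.

Iota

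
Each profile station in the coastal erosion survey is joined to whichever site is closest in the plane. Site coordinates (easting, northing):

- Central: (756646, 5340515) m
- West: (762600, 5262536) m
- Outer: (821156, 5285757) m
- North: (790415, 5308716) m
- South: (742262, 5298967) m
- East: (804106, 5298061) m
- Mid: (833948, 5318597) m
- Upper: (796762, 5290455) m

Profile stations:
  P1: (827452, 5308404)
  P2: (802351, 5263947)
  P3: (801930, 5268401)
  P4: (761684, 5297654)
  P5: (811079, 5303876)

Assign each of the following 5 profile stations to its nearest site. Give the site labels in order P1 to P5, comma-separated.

Mid, Upper, Upper, South, East

P1 → Mid (d²=146095265.00)
P2 → Upper (d²=733910985.00)
P3 → Upper (d²=513087140.00)
P4 → South (d²=378938053.00)
P5 → East (d²=82436954.00)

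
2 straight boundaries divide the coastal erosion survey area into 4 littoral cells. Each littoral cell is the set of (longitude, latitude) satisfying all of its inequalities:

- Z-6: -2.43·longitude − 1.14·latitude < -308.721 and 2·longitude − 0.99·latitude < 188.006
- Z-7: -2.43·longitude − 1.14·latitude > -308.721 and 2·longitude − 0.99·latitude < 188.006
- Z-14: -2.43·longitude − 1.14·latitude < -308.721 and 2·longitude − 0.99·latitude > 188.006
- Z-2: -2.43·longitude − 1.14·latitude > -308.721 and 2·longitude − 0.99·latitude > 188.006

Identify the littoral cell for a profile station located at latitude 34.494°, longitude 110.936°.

Z-6

-2.43·110.936 − 1.14·34.494 = -308.898, which is < -308.721
2·110.936 − 0.99·34.494 = 187.723, which is < 188.006
This sign pattern matches Z-6.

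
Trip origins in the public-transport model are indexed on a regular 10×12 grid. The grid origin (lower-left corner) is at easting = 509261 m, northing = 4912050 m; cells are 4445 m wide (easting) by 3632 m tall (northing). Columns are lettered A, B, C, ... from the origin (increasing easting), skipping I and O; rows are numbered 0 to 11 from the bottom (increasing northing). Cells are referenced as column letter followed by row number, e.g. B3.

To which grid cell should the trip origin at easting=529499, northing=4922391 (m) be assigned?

E2

Column index: ⌊(529499 − 509261) / 4445⌋ = ⌊4.553⌋ = 4 → column E
Row offset from origin: ⌊(4922391 − 4912050) / 3632⌋ = ⌊2.847⌋ = 2 → row 2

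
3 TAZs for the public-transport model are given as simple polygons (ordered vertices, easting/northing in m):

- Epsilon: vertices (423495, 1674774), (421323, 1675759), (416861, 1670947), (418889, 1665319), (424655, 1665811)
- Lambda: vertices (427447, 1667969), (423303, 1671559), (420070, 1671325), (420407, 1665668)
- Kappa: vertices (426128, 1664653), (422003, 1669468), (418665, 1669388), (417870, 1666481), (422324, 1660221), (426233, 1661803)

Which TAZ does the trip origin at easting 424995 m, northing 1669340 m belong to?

Cast a ray rightward from (424995, 1669340). For each polygon, the edges (by vertex number in listed order) whose endpoints lie on opposite sides of northing = 1669340, where each meets that height, and whether that is right or left of the point:
Epsilon: 3–4 at easting≈417440.1 (left), 5–1 at easting≈424198.3 (left) → 0 crossings.
Lambda: 1–2 at easting≈425864.4 (right), 3–4 at easting≈420188.3 (left) → 1 crossing.
Kappa: 1–2 at easting≈422112.7 (left), 3–4 at easting≈418651.9 (left) → 0 crossings.
Only Lambda has an odd count, so the point is inside Lambda.

Lambda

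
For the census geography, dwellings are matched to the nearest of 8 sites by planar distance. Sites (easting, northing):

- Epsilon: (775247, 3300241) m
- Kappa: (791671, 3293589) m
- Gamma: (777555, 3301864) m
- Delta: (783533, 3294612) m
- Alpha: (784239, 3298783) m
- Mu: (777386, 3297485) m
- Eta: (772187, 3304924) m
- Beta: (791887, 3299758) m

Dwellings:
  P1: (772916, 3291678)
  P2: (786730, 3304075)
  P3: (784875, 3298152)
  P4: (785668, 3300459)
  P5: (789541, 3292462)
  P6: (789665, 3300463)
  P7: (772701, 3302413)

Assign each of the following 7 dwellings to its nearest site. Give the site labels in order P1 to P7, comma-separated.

P1 → Mu (d²=53702149.00)
P2 → Alpha (d²=34210345.00)
P3 → Alpha (d²=802657.00)
P4 → Alpha (d²=4851017.00)
P5 → Kappa (d²=5807029.00)
P6 → Beta (d²=5434309.00)
P7 → Eta (d²=6569317.00)

Mu, Alpha, Alpha, Alpha, Kappa, Beta, Eta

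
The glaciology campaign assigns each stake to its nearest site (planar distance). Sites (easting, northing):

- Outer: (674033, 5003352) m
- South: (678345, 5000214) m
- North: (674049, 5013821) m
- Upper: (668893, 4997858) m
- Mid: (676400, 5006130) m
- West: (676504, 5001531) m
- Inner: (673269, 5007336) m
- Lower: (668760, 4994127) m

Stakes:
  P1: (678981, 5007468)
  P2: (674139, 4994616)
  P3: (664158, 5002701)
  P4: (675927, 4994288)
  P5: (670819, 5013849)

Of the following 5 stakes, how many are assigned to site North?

1

P1 → Mid
P2 → Lower
P3 → Upper
P4 → South
P5 → North
1 of the 5 goes to North.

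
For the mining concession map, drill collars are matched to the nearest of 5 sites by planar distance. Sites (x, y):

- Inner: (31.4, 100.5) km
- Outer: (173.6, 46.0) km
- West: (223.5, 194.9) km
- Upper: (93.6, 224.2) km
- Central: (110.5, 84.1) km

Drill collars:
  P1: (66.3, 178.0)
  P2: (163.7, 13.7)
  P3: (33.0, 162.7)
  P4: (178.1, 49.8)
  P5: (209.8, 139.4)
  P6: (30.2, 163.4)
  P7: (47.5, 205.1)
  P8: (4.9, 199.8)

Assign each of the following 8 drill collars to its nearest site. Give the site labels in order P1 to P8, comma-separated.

P1 → Upper (d²=2879.73)
P2 → Outer (d²=1141.30)
P3 → Inner (d²=3871.40)
P4 → Outer (d²=34.69)
P5 → West (d²=3267.94)
P6 → Inner (d²=3957.85)
P7 → Upper (d²=2490.02)
P8 → Upper (d²=8463.05)

Upper, Outer, Inner, Outer, West, Inner, Upper, Upper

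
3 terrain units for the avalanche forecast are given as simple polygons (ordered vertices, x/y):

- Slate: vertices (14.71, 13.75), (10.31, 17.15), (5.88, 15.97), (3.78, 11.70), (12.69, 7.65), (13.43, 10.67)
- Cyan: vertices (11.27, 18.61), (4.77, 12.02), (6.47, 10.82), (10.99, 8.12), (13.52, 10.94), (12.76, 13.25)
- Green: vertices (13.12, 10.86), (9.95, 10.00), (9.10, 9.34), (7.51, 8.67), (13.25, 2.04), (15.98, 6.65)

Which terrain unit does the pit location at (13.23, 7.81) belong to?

Cast a ray rightward from (13.23, 7.81). For each polygon, the edges (by vertex number in listed order) whose endpoints lie on opposite sides of y = 7.81, where each meets that height, and whether that is right or left of the point:
Slate: 4–5 at x≈12.338 (left), 5–6 at x≈12.729 (left) → 0 crossings.
Cyan: no edge straddles that height → 0 crossings.
Green: 4–5 at x≈8.255 (left), 6–1 at x≈15.192 (right) → 1 crossing.
Only Green has an odd count, so the point is inside Green.

Green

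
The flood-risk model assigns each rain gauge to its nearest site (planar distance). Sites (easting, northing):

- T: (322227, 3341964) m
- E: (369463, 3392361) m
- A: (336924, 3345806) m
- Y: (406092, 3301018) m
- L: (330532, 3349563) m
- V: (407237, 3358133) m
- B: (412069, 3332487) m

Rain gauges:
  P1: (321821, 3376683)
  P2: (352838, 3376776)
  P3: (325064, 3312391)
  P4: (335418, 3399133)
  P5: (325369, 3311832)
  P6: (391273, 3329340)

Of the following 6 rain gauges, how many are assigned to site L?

1

P1 → L
P2 → E
P3 → T
P4 → E
P5 → T
P6 → B
1 of the 6 goes to L.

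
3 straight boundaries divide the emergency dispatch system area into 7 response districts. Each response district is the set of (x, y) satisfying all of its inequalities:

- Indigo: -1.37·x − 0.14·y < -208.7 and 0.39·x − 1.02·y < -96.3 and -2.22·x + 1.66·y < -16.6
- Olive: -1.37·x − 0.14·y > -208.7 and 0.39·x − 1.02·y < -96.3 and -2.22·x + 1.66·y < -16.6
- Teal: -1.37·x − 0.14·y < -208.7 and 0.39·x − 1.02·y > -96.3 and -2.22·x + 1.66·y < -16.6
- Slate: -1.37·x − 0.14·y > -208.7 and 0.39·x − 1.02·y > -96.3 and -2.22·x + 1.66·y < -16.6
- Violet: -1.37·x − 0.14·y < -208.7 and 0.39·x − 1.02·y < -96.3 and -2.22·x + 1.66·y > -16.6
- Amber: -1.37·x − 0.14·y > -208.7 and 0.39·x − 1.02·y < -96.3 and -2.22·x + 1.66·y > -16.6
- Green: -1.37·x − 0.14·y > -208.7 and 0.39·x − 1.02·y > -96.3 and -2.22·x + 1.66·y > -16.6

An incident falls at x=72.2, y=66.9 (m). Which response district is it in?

Slate

-1.37·72.2 − 0.14·66.9 = -108.280, which is > -208.7
0.39·72.2 − 1.02·66.9 = -40.080, which is > -96.3
-2.22·72.2 + 1.66·66.9 = -49.230, which is < -16.6
This sign pattern matches Slate.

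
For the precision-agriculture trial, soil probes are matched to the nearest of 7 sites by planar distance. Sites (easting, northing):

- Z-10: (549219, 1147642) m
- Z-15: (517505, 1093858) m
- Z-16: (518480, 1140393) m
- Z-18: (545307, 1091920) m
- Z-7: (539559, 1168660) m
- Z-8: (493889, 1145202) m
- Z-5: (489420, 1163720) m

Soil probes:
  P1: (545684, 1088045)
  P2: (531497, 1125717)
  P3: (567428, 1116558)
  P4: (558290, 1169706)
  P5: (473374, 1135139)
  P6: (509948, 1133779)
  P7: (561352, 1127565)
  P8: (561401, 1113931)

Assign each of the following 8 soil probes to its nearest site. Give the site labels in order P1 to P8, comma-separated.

Z-18, Z-16, Z-18, Z-7, Z-8, Z-16, Z-10, Z-18

P1 → Z-18 (d²=15157754.00)
P2 → Z-16 (d²=384827265.00)
P3 → Z-18 (d²=1096369685.00)
P4 → Z-7 (d²=351944477.00)
P5 → Z-8 (d²=522129194.00)
P6 → Z-16 (d²=116540020.00)
P7 → Z-10 (d²=550295618.00)
P8 → Z-18 (d²=743500957.00)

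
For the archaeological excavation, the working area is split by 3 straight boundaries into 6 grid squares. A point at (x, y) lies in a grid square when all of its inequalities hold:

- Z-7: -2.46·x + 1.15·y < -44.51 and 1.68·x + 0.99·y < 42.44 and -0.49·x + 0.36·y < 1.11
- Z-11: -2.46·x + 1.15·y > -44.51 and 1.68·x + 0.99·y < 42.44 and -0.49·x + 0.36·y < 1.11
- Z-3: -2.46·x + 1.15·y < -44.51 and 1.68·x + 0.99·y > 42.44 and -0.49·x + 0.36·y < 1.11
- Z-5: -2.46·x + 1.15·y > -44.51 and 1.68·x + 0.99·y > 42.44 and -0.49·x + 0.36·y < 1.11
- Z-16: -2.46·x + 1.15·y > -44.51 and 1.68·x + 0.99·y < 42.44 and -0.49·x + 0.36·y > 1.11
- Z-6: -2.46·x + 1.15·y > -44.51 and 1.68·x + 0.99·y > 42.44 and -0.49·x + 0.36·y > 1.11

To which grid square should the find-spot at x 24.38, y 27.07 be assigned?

-2.46·24.38 + 1.15·27.07 = -28.844, which is > -44.51
1.68·24.38 + 0.99·27.07 = 67.758, which is > 42.44
-0.49·24.38 + 0.36·27.07 = -2.201, which is < 1.11
This sign pattern matches Z-5.

Z-5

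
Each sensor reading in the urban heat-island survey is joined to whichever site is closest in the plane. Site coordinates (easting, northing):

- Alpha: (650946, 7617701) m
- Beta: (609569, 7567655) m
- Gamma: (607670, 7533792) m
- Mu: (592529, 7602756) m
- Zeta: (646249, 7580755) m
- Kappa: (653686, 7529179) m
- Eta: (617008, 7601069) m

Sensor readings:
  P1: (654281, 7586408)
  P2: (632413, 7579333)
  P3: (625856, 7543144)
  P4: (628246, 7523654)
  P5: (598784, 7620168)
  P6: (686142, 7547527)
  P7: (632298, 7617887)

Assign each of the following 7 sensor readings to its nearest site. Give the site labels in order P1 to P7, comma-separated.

P1 → Zeta (d²=96469433.00)
P2 → Zeta (d²=193456980.00)
P3 → Gamma (d²=418190500.00)
P4 → Gamma (d²=526150820.00)
P5 → Mu (d²=342302769.00)
P6 → Kappa (d²=1390041040.00)
P7 → Alpha (d²=347782500.00)

Zeta, Zeta, Gamma, Gamma, Mu, Kappa, Alpha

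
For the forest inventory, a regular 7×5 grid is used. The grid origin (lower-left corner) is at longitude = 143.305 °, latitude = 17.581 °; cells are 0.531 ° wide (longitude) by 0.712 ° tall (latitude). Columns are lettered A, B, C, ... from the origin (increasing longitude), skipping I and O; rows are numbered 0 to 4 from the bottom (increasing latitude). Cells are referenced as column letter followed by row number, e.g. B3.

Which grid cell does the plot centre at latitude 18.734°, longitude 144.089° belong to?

Column index: ⌊(144.089 − 143.305) / 0.531⌋ = ⌊1.476⌋ = 1 → column B
Row offset from origin: ⌊(18.734 − 17.581) / 0.712⌋ = ⌊1.619⌋ = 1 → row 1

B1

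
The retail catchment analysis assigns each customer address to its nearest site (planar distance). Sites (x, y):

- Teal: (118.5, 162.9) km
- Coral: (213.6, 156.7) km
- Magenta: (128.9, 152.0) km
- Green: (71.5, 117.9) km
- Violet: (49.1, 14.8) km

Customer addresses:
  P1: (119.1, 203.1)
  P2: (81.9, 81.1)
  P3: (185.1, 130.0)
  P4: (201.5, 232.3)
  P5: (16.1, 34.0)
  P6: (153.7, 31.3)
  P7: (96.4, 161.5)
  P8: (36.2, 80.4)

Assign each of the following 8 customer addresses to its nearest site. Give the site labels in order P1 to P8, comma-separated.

P1 → Teal (d²=1616.40)
P2 → Green (d²=1462.40)
P3 → Coral (d²=1525.14)
P4 → Coral (d²=5861.77)
P5 → Violet (d²=1457.64)
P6 → Violet (d²=11213.41)
P7 → Teal (d²=490.37)
P8 → Green (d²=2652.34)

Teal, Green, Coral, Coral, Violet, Violet, Teal, Green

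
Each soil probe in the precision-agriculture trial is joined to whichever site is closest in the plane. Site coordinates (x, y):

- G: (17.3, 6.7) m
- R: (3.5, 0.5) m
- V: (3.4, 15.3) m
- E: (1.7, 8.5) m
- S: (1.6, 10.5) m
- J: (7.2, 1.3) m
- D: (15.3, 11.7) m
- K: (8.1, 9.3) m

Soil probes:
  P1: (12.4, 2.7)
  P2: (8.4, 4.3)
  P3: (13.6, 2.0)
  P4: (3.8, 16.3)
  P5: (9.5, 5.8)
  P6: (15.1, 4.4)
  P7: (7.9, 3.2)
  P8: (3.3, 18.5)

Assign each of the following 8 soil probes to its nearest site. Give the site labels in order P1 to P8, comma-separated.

J, J, G, V, K, G, J, V

P1 → J (d²=29.00)
P2 → J (d²=10.44)
P3 → G (d²=35.78)
P4 → V (d²=1.16)
P5 → K (d²=14.21)
P6 → G (d²=10.13)
P7 → J (d²=4.10)
P8 → V (d²=10.25)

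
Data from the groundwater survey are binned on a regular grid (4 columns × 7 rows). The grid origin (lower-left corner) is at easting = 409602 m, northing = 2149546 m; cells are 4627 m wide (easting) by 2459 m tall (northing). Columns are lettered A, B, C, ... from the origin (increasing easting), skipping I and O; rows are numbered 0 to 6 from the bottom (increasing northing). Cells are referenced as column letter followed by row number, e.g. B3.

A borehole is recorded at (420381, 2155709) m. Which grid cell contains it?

Column index: ⌊(420381 − 409602) / 4627⌋ = ⌊2.330⌋ = 2 → column C
Row offset from origin: ⌊(2155709 − 2149546) / 2459⌋ = ⌊2.506⌋ = 2 → row 2

C2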